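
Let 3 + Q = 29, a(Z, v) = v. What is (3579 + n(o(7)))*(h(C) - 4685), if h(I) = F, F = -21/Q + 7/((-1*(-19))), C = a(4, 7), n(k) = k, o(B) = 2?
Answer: -8288607667/494 ≈ -1.6779e+7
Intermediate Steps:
Q = 26 (Q = -3 + 29 = 26)
C = 7
F = -217/494 (F = -21/26 + 7/((-1*(-19))) = -21*1/26 + 7/19 = -21/26 + 7*(1/19) = -21/26 + 7/19 = -217/494 ≈ -0.43927)
h(I) = -217/494
(3579 + n(o(7)))*(h(C) - 4685) = (3579 + 2)*(-217/494 - 4685) = 3581*(-2314607/494) = -8288607667/494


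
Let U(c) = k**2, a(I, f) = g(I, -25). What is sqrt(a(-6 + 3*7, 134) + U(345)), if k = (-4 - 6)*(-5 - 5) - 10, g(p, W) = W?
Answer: 5*sqrt(323) ≈ 89.861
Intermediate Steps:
a(I, f) = -25
k = 90 (k = -10*(-10) - 10 = 100 - 10 = 90)
U(c) = 8100 (U(c) = 90**2 = 8100)
sqrt(a(-6 + 3*7, 134) + U(345)) = sqrt(-25 + 8100) = sqrt(8075) = 5*sqrt(323)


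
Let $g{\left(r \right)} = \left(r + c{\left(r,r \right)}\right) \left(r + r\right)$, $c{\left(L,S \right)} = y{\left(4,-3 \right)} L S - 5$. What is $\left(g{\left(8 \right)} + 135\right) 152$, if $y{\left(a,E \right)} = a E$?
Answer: $-1839960$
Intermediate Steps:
$y{\left(a,E \right)} = E a$
$c{\left(L,S \right)} = -5 - 12 L S$ ($c{\left(L,S \right)} = \left(-3\right) 4 L S - 5 = - 12 L S - 5 = -5 - 12 L S$)
$g{\left(r \right)} = 2 r \left(-5 + r - 12 r^{2}\right)$ ($g{\left(r \right)} = \left(r - \left(5 + 12 r r\right)\right) \left(r + r\right) = \left(r - \left(5 + 12 r^{2}\right)\right) 2 r = \left(-5 + r - 12 r^{2}\right) 2 r = 2 r \left(-5 + r - 12 r^{2}\right)$)
$\left(g{\left(8 \right)} + 135\right) 152 = \left(2 \cdot 8 \left(-5 + 8 - 12 \cdot 8^{2}\right) + 135\right) 152 = \left(2 \cdot 8 \left(-5 + 8 - 768\right) + 135\right) 152 = \left(2 \cdot 8 \left(-765\right) + 135\right) 152 = \left(-12240 + 135\right) 152 = \left(-12105\right) 152 = -1839960$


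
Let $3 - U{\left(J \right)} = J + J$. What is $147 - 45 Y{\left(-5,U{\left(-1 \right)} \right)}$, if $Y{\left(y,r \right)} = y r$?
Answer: $1272$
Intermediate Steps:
$U{\left(J \right)} = 3 - 2 J$ ($U{\left(J \right)} = 3 - \left(J + J\right) = 3 - 2 J$)
$Y{\left(y,r \right)} = r y$
$147 - 45 Y{\left(-5,U{\left(-1 \right)} \right)} = 147 - 45 \left(3 - -2\right) \left(-5\right) = 147 - 45 \left(3 + 2\right) \left(-5\right) = 147 - 45 \cdot 5 \left(-5\right) = 147 - -1125 = 147 + 1125 = 1272$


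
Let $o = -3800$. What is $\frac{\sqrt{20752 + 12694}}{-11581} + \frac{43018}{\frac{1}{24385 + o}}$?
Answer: $885525530 - \frac{\sqrt{33446}}{11581} \approx 8.8553 \cdot 10^{8}$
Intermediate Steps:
$\frac{\sqrt{20752 + 12694}}{-11581} + \frac{43018}{\frac{1}{24385 + o}} = \frac{\sqrt{20752 + 12694}}{-11581} + \frac{43018}{\frac{1}{24385 - 3800}} = \sqrt{33446} \left(- \frac{1}{11581}\right) + \frac{43018}{\frac{1}{20585}} = - \frac{\sqrt{33446}}{11581} + 43018 \frac{1}{\frac{1}{20585}} = - \frac{\sqrt{33446}}{11581} + 43018 \cdot 20585 = - \frac{\sqrt{33446}}{11581} + 885525530 = 885525530 - \frac{\sqrt{33446}}{11581}$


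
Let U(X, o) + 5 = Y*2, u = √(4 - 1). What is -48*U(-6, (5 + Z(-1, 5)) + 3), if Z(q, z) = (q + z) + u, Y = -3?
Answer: 528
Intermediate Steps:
u = √3 ≈ 1.7320
Z(q, z) = q + z + √3 (Z(q, z) = (q + z) + √3 = q + z + √3)
U(X, o) = -11 (U(X, o) = -5 - 3*2 = -5 - 6 = -11)
-48*U(-6, (5 + Z(-1, 5)) + 3) = -48*(-11) = 528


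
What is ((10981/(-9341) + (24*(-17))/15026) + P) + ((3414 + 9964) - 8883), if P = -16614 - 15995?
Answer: -1973094928179/70178933 ≈ -28115.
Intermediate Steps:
P = -32609
((10981/(-9341) + (24*(-17))/15026) + P) + ((3414 + 9964) - 8883) = ((10981/(-9341) + (24*(-17))/15026) - 32609) + ((3414 + 9964) - 8883) = ((10981*(-1/9341) - 408*1/15026) - 32609) + (13378 - 8883) = ((-10981/9341 - 204/7513) - 32609) + 4495 = (-84405817/70178933 - 32609) + 4495 = -2288549232014/70178933 + 4495 = -1973094928179/70178933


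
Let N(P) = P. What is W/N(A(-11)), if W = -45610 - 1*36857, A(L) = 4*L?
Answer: 7497/4 ≈ 1874.3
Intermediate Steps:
W = -82467 (W = -45610 - 36857 = -82467)
W/N(A(-11)) = -82467/(4*(-11)) = -82467/(-44) = -82467*(-1/44) = 7497/4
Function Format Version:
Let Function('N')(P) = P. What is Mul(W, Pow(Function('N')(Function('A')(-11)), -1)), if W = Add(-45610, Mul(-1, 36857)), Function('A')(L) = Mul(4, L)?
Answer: Rational(7497, 4) ≈ 1874.3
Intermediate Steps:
W = -82467 (W = Add(-45610, -36857) = -82467)
Mul(W, Pow(Function('N')(Function('A')(-11)), -1)) = Mul(-82467, Pow(Mul(4, -11), -1)) = Mul(-82467, Pow(-44, -1)) = Mul(-82467, Rational(-1, 44)) = Rational(7497, 4)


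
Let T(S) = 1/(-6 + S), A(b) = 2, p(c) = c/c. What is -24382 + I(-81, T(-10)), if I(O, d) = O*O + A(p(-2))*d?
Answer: -142569/8 ≈ -17821.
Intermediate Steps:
p(c) = 1
I(O, d) = O² + 2*d (I(O, d) = O*O + 2*d = O² + 2*d)
-24382 + I(-81, T(-10)) = -24382 + ((-81)² + 2/(-6 - 10)) = -24382 + (6561 + 2/(-16)) = -24382 + (6561 + 2*(-1/16)) = -24382 + (6561 - ⅛) = -24382 + 52487/8 = -142569/8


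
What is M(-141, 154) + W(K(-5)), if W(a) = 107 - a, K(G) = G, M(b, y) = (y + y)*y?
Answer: 47544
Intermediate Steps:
M(b, y) = 2*y² (M(b, y) = (2*y)*y = 2*y²)
M(-141, 154) + W(K(-5)) = 2*154² + (107 - 1*(-5)) = 2*23716 + (107 + 5) = 47432 + 112 = 47544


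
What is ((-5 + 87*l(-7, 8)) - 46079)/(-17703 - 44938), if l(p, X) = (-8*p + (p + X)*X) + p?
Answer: 41125/62641 ≈ 0.65652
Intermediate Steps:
l(p, X) = -7*p + X*(X + p) (l(p, X) = (-8*p + (X + p)*X) + p = (-8*p + X*(X + p)) + p = -7*p + X*(X + p))
((-5 + 87*l(-7, 8)) - 46079)/(-17703 - 44938) = ((-5 + 87*(8² - 7*(-7) + 8*(-7))) - 46079)/(-17703 - 44938) = ((-5 + 87*(64 + 49 - 56)) - 46079)/(-62641) = ((-5 + 87*57) - 46079)*(-1/62641) = ((-5 + 4959) - 46079)*(-1/62641) = (4954 - 46079)*(-1/62641) = -41125*(-1/62641) = 41125/62641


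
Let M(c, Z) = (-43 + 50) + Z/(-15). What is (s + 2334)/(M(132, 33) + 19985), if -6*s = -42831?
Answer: 94725/199898 ≈ 0.47387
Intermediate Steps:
s = 14277/2 (s = -⅙*(-42831) = 14277/2 ≈ 7138.5)
M(c, Z) = 7 - Z/15 (M(c, Z) = 7 + Z*(-1/15) = 7 - Z/15)
(s + 2334)/(M(132, 33) + 19985) = (14277/2 + 2334)/((7 - 1/15*33) + 19985) = 18945/(2*((7 - 11/5) + 19985)) = 18945/(2*(24/5 + 19985)) = 18945/(2*(99949/5)) = (18945/2)*(5/99949) = 94725/199898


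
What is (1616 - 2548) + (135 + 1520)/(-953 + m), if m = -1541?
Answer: -2326063/2494 ≈ -932.66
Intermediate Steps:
(1616 - 2548) + (135 + 1520)/(-953 + m) = (1616 - 2548) + (135 + 1520)/(-953 - 1541) = -932 + 1655/(-2494) = -932 + 1655*(-1/2494) = -932 - 1655/2494 = -2326063/2494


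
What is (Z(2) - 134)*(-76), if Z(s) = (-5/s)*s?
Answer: 10564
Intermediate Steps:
Z(s) = -5
(Z(2) - 134)*(-76) = (-5 - 134)*(-76) = -139*(-76) = 10564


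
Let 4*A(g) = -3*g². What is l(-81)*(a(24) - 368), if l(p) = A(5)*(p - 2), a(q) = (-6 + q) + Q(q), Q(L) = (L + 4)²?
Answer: 1350825/2 ≈ 6.7541e+5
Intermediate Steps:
Q(L) = (4 + L)²
A(g) = -3*g²/4 (A(g) = (-3*g²)/4 = -3*g²/4)
a(q) = -6 + q + (4 + q)² (a(q) = (-6 + q) + (4 + q)² = -6 + q + (4 + q)²)
l(p) = 75/2 - 75*p/4 (l(p) = (-¾*5²)*(p - 2) = (-¾*25)*(-2 + p) = -75*(-2 + p)/4 = 75/2 - 75*p/4)
l(-81)*(a(24) - 368) = (75/2 - 75/4*(-81))*((-6 + 24 + (4 + 24)²) - 368) = (75/2 + 6075/4)*((-6 + 24 + 28²) - 368) = 6225*((-6 + 24 + 784) - 368)/4 = 6225*(802 - 368)/4 = (6225/4)*434 = 1350825/2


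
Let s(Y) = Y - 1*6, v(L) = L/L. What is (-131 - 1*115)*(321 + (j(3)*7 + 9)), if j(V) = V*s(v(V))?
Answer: -55350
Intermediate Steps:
v(L) = 1
s(Y) = -6 + Y (s(Y) = Y - 6 = -6 + Y)
j(V) = -5*V (j(V) = V*(-6 + 1) = V*(-5) = -5*V)
(-131 - 1*115)*(321 + (j(3)*7 + 9)) = (-131 - 1*115)*(321 + (-5*3*7 + 9)) = (-131 - 115)*(321 + (-15*7 + 9)) = -246*(321 + (-105 + 9)) = -246*(321 - 96) = -246*225 = -55350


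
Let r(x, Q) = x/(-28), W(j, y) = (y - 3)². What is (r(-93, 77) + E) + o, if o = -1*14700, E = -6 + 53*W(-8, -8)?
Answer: -232111/28 ≈ -8289.7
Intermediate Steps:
W(j, y) = (-3 + y)²
r(x, Q) = -x/28 (r(x, Q) = x*(-1/28) = -x/28)
E = 6407 (E = -6 + 53*(-3 - 8)² = -6 + 53*(-11)² = -6 + 53*121 = -6 + 6413 = 6407)
o = -14700
(r(-93, 77) + E) + o = (-1/28*(-93) + 6407) - 14700 = (93/28 + 6407) - 14700 = 179489/28 - 14700 = -232111/28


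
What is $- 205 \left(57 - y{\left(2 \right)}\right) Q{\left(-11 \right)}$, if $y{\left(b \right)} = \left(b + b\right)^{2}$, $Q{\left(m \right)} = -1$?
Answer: $8405$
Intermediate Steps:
$y{\left(b \right)} = 4 b^{2}$ ($y{\left(b \right)} = \left(2 b\right)^{2} = 4 b^{2}$)
$- 205 \left(57 - y{\left(2 \right)}\right) Q{\left(-11 \right)} = - 205 \left(57 - 4 \cdot 2^{2}\right) \left(-1\right) = - 205 \left(57 - 4 \cdot 4\right) \left(-1\right) = - 205 \left(57 - 16\right) \left(-1\right) = \left(-205\right) 41 \left(-1\right) = \left(-8405\right) \left(-1\right) = 8405$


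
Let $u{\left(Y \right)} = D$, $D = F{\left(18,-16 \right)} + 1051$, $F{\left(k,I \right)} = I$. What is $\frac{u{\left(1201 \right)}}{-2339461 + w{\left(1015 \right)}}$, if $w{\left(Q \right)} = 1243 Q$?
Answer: $- \frac{345}{359272} \approx -0.00096028$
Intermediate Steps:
$D = 1035$ ($D = -16 + 1051 = 1035$)
$u{\left(Y \right)} = 1035$
$\frac{u{\left(1201 \right)}}{-2339461 + w{\left(1015 \right)}} = \frac{1035}{-2339461 + 1243 \cdot 1015} = \frac{1035}{-2339461 + 1261645} = \frac{1035}{-1077816} = 1035 \left(- \frac{1}{1077816}\right) = - \frac{345}{359272}$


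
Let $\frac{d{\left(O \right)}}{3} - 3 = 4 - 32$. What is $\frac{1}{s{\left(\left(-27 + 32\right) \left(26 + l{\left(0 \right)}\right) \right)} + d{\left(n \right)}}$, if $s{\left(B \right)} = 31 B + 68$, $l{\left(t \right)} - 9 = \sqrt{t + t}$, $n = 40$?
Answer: $\frac{1}{5418} \approx 0.00018457$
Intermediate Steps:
$l{\left(t \right)} = 9 + \sqrt{2} \sqrt{t}$ ($l{\left(t \right)} = 9 + \sqrt{t + t} = 9 + \sqrt{2 t} = 9 + \sqrt{2} \sqrt{t}$)
$s{\left(B \right)} = 68 + 31 B$
$d{\left(O \right)} = -75$ ($d{\left(O \right)} = 9 + 3 \left(4 - 32\right) = 9 + 3 \left(-28\right) = 9 - 84 = -75$)
$\frac{1}{s{\left(\left(-27 + 32\right) \left(26 + l{\left(0 \right)}\right) \right)} + d{\left(n \right)}} = \frac{1}{\left(68 + 31 \left(-27 + 32\right) \left(26 + \left(9 + \sqrt{2} \sqrt{0}\right)\right)\right) - 75} = \frac{1}{\left(68 + 31 \cdot 5 \left(26 + \left(9 + \sqrt{2} \cdot 0\right)\right)\right) - 75} = \frac{1}{\left(68 + 31 \cdot 5 \left(26 + \left(9 + 0\right)\right)\right) - 75} = \frac{1}{\left(68 + 31 \cdot 5 \left(26 + 9\right)\right) - 75} = \frac{1}{\left(68 + 31 \cdot 5 \cdot 35\right) - 75} = \frac{1}{\left(68 + 31 \cdot 175\right) - 75} = \frac{1}{\left(68 + 5425\right) - 75} = \frac{1}{5493 - 75} = \frac{1}{5418}$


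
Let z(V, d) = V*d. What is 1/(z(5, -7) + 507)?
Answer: 1/472 ≈ 0.0021186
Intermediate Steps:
1/(z(5, -7) + 507) = 1/(5*(-7) + 507) = 1/(-35 + 507) = 1/472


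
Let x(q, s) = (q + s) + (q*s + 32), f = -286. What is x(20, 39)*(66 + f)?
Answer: -191620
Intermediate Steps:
x(q, s) = 32 + q + s + q*s (x(q, s) = (q + s) + (32 + q*s) = 32 + q + s + q*s)
x(20, 39)*(66 + f) = (32 + 20 + 39 + 20*39)*(66 - 286) = (32 + 20 + 39 + 780)*(-220) = 871*(-220) = -191620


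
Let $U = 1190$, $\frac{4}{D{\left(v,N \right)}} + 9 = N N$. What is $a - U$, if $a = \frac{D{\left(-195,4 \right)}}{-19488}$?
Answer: $- \frac{40583761}{34104} \approx -1190.0$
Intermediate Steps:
$D{\left(v,N \right)} = \frac{4}{-9 + N^{2}}$ ($D{\left(v,N \right)} = \frac{4}{-9 + N N} = \frac{4}{-9 + N^{2}}$)
$a = - \frac{1}{34104}$ ($a = \frac{4 \frac{1}{-9 + 4^{2}}}{-19488} = \frac{4}{-9 + 16} \left(- \frac{1}{19488}\right) = \frac{4}{7} \left(- \frac{1}{19488}\right) = - \frac{1}{34104} \approx -2.9322 \cdot 10^{-5}$)
$a - U = - \frac{1}{34104} - 1190 = - \frac{40583761}{34104}$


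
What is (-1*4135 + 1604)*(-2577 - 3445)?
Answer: 15241682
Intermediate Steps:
(-1*4135 + 1604)*(-2577 - 3445) = (-4135 + 1604)*(-6022) = -2531*(-6022) = 15241682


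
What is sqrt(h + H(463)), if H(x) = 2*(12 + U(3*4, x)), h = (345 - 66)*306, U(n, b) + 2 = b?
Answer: 4*sqrt(5395) ≈ 293.80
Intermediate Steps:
U(n, b) = -2 + b
h = 85374 (h = 279*306 = 85374)
H(x) = 20 + 2*x (H(x) = 2*(12 + (-2 + x)) = 2*(10 + x) = 20 + 2*x)
sqrt(h + H(463)) = sqrt(85374 + (20 + 2*463)) = sqrt(85374 + (20 + 926)) = sqrt(85374 + 946) = sqrt(86320) = 4*sqrt(5395)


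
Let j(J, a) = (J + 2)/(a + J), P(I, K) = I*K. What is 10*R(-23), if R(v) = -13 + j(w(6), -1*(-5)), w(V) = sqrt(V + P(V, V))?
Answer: -1890/17 - 30*sqrt(42)/17 ≈ -122.61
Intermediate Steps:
w(V) = sqrt(V + V**2) (w(V) = sqrt(V + V*V) = sqrt(V + V**2))
j(J, a) = (2 + J)/(J + a)
R(v) = -13 + (2 + sqrt(42))/(5 + sqrt(42)) (R(v) = -13 + (2 + sqrt(6*(1 + 6)))/(sqrt(6*(1 + 6)) - 1*(-5)) = -13 + (2 + sqrt(6*7))/(sqrt(6*7) + 5) = -13 + (2 + sqrt(42))/(sqrt(42) + 5) = -13 + (2 + sqrt(42))/(5 + sqrt(42)))
10*R(-23) = 10*(-189/17 - 3*sqrt(42)/17) = -1890/17 - 30*sqrt(42)/17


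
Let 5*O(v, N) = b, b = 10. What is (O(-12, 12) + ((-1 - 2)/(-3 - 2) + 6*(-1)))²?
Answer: 289/25 ≈ 11.560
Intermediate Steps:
O(v, N) = 2 (O(v, N) = (⅕)*10 = 2)
(O(-12, 12) + ((-1 - 2)/(-3 - 2) + 6*(-1)))² = (2 + ((-1 - 2)/(-3 - 2) + 6*(-1)))² = (2 + (-3/(-5) - 6))² = (2 + (-3*(-⅕) - 6))² = (2 + (⅗ - 6))² = (2 - 27/5)² = (-17/5)² = 289/25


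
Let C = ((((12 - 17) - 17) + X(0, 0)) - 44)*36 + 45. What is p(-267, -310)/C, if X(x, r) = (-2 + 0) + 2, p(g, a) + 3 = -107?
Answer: 110/2331 ≈ 0.047190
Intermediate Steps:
p(g, a) = -110 (p(g, a) = -3 - 107 = -110)
X(x, r) = 0 (X(x, r) = -2 + 2 = 0)
C = -2331 (C = ((((12 - 17) - 17) + 0) - 44)*36 + 45 = (((-5 - 17) + 0) - 44)*36 + 45 = ((-22 + 0) - 44)*36 + 45 = (-22 - 44)*36 + 45 = -66*36 + 45 = -2376 + 45 = -2331)
p(-267, -310)/C = -110/(-2331) = -110*(-1/2331) = 110/2331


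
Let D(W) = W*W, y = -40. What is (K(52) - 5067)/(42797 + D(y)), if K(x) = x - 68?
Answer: -5083/44397 ≈ -0.11449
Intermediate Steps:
D(W) = W²
K(x) = -68 + x
(K(52) - 5067)/(42797 + D(y)) = ((-68 + 52) - 5067)/(42797 + (-40)²) = (-16 - 5067)/(42797 + 1600) = -5083/44397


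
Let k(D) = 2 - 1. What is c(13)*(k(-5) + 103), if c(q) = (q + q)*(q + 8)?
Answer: 56784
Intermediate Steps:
k(D) = 1
c(q) = 2*q*(8 + q) (c(q) = (2*q)*(8 + q) = 2*q*(8 + q))
c(13)*(k(-5) + 103) = (2*13*(8 + 13))*(1 + 103) = (2*13*21)*104 = 546*104 = 56784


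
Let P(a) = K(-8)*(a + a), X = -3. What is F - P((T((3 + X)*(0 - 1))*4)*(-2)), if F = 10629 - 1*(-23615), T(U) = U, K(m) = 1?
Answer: 34244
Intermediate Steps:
P(a) = 2*a (P(a) = 1*(a + a) = 1*(2*a) = 2*a)
F = 34244 (F = 10629 + 23615 = 34244)
F - P((T((3 + X)*(0 - 1))*4)*(-2)) = 34244 - 2*(((3 - 3)*(0 - 1))*4)*(-2) = 34244 - 2*((0*(-1))*4)*(-2) = 34244 - 2*(0*4)*(-2) = 34244 - 2*0*(-2) = 34244 - 2*0 = 34244 - 1*0 = 34244 + 0 = 34244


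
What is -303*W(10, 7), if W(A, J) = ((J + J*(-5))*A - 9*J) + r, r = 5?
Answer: 102414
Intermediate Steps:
W(A, J) = 5 - 9*J - 4*A*J (W(A, J) = ((J + J*(-5))*A - 9*J) + 5 = ((J - 5*J)*A - 9*J) + 5 = ((-4*J)*A - 9*J) + 5 = (-4*A*J - 9*J) + 5 = (-9*J - 4*A*J) + 5 = 5 - 9*J - 4*A*J)
-303*W(10, 7) = -303*(5 - 9*7 - 4*10*7) = -303*(5 - 63 - 280) = -303*(-338) = 102414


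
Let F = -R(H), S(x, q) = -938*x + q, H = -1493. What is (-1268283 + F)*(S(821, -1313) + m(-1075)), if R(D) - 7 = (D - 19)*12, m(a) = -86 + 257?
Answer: 964162601040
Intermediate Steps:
S(x, q) = q - 938*x
m(a) = 171
R(D) = -221 + 12*D (R(D) = 7 + (D - 19)*12 = 7 + (-19 + D)*12 = 7 + (-228 + 12*D) = -221 + 12*D)
F = 18137 (F = -(-221 + 12*(-1493)) = -(-221 - 17916) = -1*(-18137) = 18137)
(-1268283 + F)*(S(821, -1313) + m(-1075)) = (-1268283 + 18137)*((-1313 - 938*821) + 171) = -1250146*((-1313 - 770098) + 171) = -1250146*(-771411 + 171) = -1250146*(-771240) = 964162601040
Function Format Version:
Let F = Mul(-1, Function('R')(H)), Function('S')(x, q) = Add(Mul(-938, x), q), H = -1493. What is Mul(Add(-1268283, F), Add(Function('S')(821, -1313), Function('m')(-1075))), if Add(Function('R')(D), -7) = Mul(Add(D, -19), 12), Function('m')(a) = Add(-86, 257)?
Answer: 964162601040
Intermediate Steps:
Function('S')(x, q) = Add(q, Mul(-938, x))
Function('m')(a) = 171
Function('R')(D) = Add(-221, Mul(12, D)) (Function('R')(D) = Add(7, Mul(Add(D, -19), 12)) = Add(7, Mul(Add(-19, D), 12)) = Add(7, Add(-228, Mul(12, D))) = Add(-221, Mul(12, D)))
F = 18137 (F = Mul(-1, Add(-221, Mul(12, -1493))) = Mul(-1, Add(-221, -17916)) = Mul(-1, -18137) = 18137)
Mul(Add(-1268283, F), Add(Function('S')(821, -1313), Function('m')(-1075))) = Mul(Add(-1268283, 18137), Add(Add(-1313, Mul(-938, 821)), 171)) = Mul(-1250146, Add(Add(-1313, -770098), 171)) = Mul(-1250146, Add(-771411, 171)) = Mul(-1250146, -771240) = 964162601040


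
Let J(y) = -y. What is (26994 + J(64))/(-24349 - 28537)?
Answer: -13465/26443 ≈ -0.50921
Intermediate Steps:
(26994 + J(64))/(-24349 - 28537) = (26994 - 1*64)/(-24349 - 28537) = (26994 - 64)/(-52886) = 26930*(-1/52886) = -13465/26443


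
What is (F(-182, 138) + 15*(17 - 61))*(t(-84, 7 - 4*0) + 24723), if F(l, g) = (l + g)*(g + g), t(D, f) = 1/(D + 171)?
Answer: -9180049736/29 ≈ -3.1655e+8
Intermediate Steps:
t(D, f) = 1/(171 + D)
F(l, g) = 2*g*(g + l) (F(l, g) = (g + l)*(2*g) = 2*g*(g + l))
(F(-182, 138) + 15*(17 - 61))*(t(-84, 7 - 4*0) + 24723) = (2*138*(138 - 182) + 15*(17 - 61))*(1/(171 - 84) + 24723) = (2*138*(-44) + 15*(-44))*(1/87 + 24723) = (-12144 - 660)*(1/87 + 24723) = -12804*2150902/87 = -9180049736/29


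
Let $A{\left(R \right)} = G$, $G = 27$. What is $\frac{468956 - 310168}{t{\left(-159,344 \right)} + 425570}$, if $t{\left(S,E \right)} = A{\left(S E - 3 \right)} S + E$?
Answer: $\frac{158788}{421621} \approx 0.37661$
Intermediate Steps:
$A{\left(R \right)} = 27$
$t{\left(S,E \right)} = E + 27 S$ ($t{\left(S,E \right)} = 27 S + E = E + 27 S$)
$\frac{468956 - 310168}{t{\left(-159,344 \right)} + 425570} = \frac{468956 - 310168}{\left(344 + 27 \left(-159\right)\right) + 425570} = \frac{158788}{\left(344 - 4293\right) + 425570} = \frac{158788}{-3949 + 425570} = \frac{158788}{421621}$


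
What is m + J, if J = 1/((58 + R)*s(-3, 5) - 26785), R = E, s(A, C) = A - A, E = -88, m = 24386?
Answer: 653179009/26785 ≈ 24386.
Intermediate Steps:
s(A, C) = 0
R = -88
J = -1/26785 (J = 1/((58 - 88)*0 - 26785) = 1/(-30*0 - 26785) = 1/(0 - 26785) = 1/(-26785) = -1/26785 ≈ -3.7334e-5)
m + J = 24386 - 1/26785 = 653179009/26785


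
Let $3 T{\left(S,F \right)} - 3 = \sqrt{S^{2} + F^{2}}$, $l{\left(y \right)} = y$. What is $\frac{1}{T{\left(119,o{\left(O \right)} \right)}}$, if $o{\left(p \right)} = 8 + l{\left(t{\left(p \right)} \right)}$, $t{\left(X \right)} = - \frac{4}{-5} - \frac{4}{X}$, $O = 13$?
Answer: $- \frac{38025}{60096904} + \frac{195 \sqrt{60134929}}{60096904} \approx 0.024529$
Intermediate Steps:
$t{\left(X \right)} = \frac{4}{5} - \frac{4}{X}$ ($t{\left(X \right)} = \left(-4\right) \left(- \frac{1}{5}\right) - \frac{4}{X} = \frac{4}{5} - \frac{4}{X}$)
$o{\left(p \right)} = \frac{44}{5} - \frac{4}{p}$ ($o{\left(p \right)} = 8 + \left(\frac{4}{5} - \frac{4}{p}\right) = \frac{44}{5} - \frac{4}{p}$)
$T{\left(S,F \right)} = 1 + \frac{\sqrt{F^{2} + S^{2}}}{3}$ ($T{\left(S,F \right)} = 1 + \frac{\sqrt{S^{2} + F^{2}}}{3} = 1 + \frac{\sqrt{F^{2} + S^{2}}}{3}$)
$\frac{1}{T{\left(119,o{\left(O \right)} \right)}} = \frac{1}{1 + \frac{\sqrt{\left(\frac{44}{5} - \frac{4}{13}\right)^{2} + 119^{2}}}{3}} = \frac{1}{1 + \frac{\sqrt{\left(\frac{44}{5} - \frac{4}{13}\right)^{2} + 14161}}{3}} = \frac{1}{1 + \frac{\sqrt{\left(\frac{552}{65}\right)^{2} + 14161}}{3}} = \frac{1}{1 + \frac{\sqrt{\frac{304704}{4225} + 14161}}{3}} = \frac{1}{1 + \frac{\sqrt{\frac{60134929}{4225}}}{3}} = \frac{1}{1 + \frac{\frac{1}{65} \sqrt{60134929}}{3}} = \frac{1}{1 + \frac{\sqrt{60134929}}{195}}$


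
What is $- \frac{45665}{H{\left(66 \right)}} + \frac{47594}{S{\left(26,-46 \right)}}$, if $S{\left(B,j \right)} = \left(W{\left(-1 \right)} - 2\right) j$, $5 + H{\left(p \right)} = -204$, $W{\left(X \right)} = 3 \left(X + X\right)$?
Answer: $\frac{13375933}{38456} \approx 347.82$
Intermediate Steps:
$W{\left(X \right)} = 6 X$ ($W{\left(X \right)} = 3 \cdot 2 X = 6 X$)
$H{\left(p \right)} = -209$ ($H{\left(p \right)} = -5 - 204 = -209$)
$S{\left(B,j \right)} = - 8 j$ ($S{\left(B,j \right)} = \left(6 \left(-1\right) - 2\right) j = \left(-6 - 2\right) j = - 8 j$)
$- \frac{45665}{H{\left(66 \right)}} + \frac{47594}{S{\left(26,-46 \right)}} = - \frac{45665}{-209} + \frac{47594}{\left(-8\right) \left(-46\right)} = \left(-45665\right) \left(- \frac{1}{209}\right) + \frac{47594}{368} = \frac{45665}{209} + 47594 \cdot \frac{1}{368} = \frac{45665}{209} + \frac{23797}{184} = \frac{13375933}{38456}$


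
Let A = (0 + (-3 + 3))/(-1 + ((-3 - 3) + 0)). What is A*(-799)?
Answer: 0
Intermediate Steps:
A = 0 (A = (0 + 0)/(-1 + (-6 + 0)) = 0/(-1 - 6) = 0/(-7) = 0*(-⅐) = 0)
A*(-799) = 0*(-799) = 0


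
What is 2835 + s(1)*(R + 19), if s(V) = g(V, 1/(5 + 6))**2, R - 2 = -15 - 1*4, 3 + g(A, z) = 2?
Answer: 2837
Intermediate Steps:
g(A, z) = -1 (g(A, z) = -3 + 2 = -1)
R = -17 (R = 2 + (-15 - 1*4) = 2 + (-15 - 4) = 2 - 19 = -17)
s(V) = 1 (s(V) = (-1)**2 = 1)
2835 + s(1)*(R + 19) = 2835 + 1*(-17 + 19) = 2835 + 1*2 = 2835 + 2 = 2837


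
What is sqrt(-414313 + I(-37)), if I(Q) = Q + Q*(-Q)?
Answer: 3*I*sqrt(46191) ≈ 644.76*I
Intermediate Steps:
I(Q) = Q - Q**2
sqrt(-414313 + I(-37)) = sqrt(-414313 - 37*(1 - 1*(-37))) = sqrt(-414313 - 37*(1 + 37)) = sqrt(-414313 - 37*38) = sqrt(-414313 - 1406) = sqrt(-415719) = 3*I*sqrt(46191)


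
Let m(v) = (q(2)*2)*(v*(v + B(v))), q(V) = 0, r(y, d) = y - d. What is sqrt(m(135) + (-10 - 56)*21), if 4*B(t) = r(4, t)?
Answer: 3*I*sqrt(154) ≈ 37.229*I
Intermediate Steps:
B(t) = 1 - t/4 (B(t) = (4 - t)/4 = 1 - t/4)
m(v) = 0 (m(v) = (0*2)*(v*(v + (1 - v/4))) = 0*(v*(1 + 3*v/4)) = 0)
sqrt(m(135) + (-10 - 56)*21) = sqrt(0 + (-10 - 56)*21) = sqrt(0 - 66*21) = sqrt(0 - 1386) = sqrt(-1386) = 3*I*sqrt(154)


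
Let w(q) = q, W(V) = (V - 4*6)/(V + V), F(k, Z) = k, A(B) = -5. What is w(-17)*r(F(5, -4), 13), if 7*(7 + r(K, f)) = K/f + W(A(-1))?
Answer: 14433/130 ≈ 111.02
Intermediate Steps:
W(V) = (-24 + V)/(2*V) (W(V) = (V - 24)/((2*V)) = (-24 + V)*(1/(2*V)) = (-24 + V)/(2*V))
r(K, f) = -461/70 + K/(7*f) (r(K, f) = -7 + (K/f + (½)*(-24 - 5)/(-5))/7 = -7 + (K/f + (½)*(-⅕)*(-29))/7 = -7 + (K/f + 29/10)/7 = -7 + (29/10 + K/f)/7 = -7 + (29/70 + K/(7*f)) = -461/70 + K/(7*f))
w(-17)*r(F(5, -4), 13) = -17*(-461/70 + (⅐)*5/13) = -17*(-461/70 + (⅐)*5*(1/13)) = -17*(-461/70 + 5/91) = -17*(-849/130) = 14433/130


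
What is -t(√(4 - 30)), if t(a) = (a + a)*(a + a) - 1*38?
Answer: 142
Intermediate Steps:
t(a) = -38 + 4*a² (t(a) = (2*a)*(2*a) - 38 = 4*a² - 38 = -38 + 4*a²)
-t(√(4 - 30)) = -(-38 + 4*(√(4 - 30))²) = -(-38 + 4*(√(-26))²) = -(-38 + 4*(I*√26)²) = -(-38 + 4*(-26)) = -(-38 - 104) = -1*(-142) = 142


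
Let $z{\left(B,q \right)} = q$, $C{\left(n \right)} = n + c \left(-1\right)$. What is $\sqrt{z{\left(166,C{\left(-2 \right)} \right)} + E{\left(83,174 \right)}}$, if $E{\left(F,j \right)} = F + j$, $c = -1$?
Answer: $16$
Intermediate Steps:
$C{\left(n \right)} = 1 + n$ ($C{\left(n \right)} = n - -1 = n + 1 = 1 + n$)
$\sqrt{z{\left(166,C{\left(-2 \right)} \right)} + E{\left(83,174 \right)}} = \sqrt{\left(1 - 2\right) + \left(83 + 174\right)} = \sqrt{-1 + 257} = \sqrt{256} = 16$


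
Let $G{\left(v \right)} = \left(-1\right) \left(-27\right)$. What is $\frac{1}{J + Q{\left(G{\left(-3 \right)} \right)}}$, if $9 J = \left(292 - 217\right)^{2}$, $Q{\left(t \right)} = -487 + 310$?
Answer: $\frac{1}{448} \approx 0.0022321$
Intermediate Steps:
$G{\left(v \right)} = 27$
$Q{\left(t \right)} = -177$
$J = 625$ ($J = \frac{\left(292 - 217\right)^{2}}{9} = \frac{75^{2}}{9} = \frac{1}{9} \cdot 5625 = 625$)
$\frac{1}{J + Q{\left(G{\left(-3 \right)} \right)}} = \frac{1}{625 - 177} = \frac{1}{448}$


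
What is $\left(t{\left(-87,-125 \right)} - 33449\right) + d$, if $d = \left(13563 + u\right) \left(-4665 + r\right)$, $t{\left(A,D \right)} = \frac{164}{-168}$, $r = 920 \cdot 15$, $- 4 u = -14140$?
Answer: $\frac{6558584761}{42} \approx 1.5616 \cdot 10^{8}$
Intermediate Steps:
$u = 3535$ ($u = \left(- \frac{1}{4}\right) \left(-14140\right) = 3535$)
$r = 13800$
$t{\left(A,D \right)} = - \frac{41}{42}$ ($t{\left(A,D \right)} = 164 \left(- \frac{1}{168}\right) = - \frac{41}{42}$)
$d = 156190230$ ($d = \left(13563 + 3535\right) \left(-4665 + 13800\right) = 17098 \cdot 9135 = 156190230$)
$\left(t{\left(-87,-125 \right)} - 33449\right) + d = \left(- \frac{41}{42} - 33449\right) + 156190230 = - \frac{1404899}{42} + 156190230 = \frac{6558584761}{42}$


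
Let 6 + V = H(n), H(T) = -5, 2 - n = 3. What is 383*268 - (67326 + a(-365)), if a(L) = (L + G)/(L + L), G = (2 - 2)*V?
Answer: 70635/2 ≈ 35318.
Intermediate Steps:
n = -1 (n = 2 - 1*3 = 2 - 3 = -1)
V = -11 (V = -6 - 5 = -11)
G = 0 (G = (2 - 2)*(-11) = 0*(-11) = 0)
a(L) = ½ (a(L) = (L + 0)/(L + L) = L/((2*L)) = L*(1/(2*L)) = ½)
383*268 - (67326 + a(-365)) = 383*268 - (67326 + ½) = 102644 - 1*134653/2 = 102644 - 134653/2 = 70635/2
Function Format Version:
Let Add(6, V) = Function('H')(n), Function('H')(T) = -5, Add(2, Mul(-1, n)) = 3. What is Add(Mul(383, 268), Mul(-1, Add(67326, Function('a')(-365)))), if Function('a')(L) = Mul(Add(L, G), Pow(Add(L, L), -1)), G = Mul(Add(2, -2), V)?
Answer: Rational(70635, 2) ≈ 35318.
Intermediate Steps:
n = -1 (n = Add(2, Mul(-1, 3)) = Add(2, -3) = -1)
V = -11 (V = Add(-6, -5) = -11)
G = 0 (G = Mul(Add(2, -2), -11) = Mul(0, -11) = 0)
Function('a')(L) = Rational(1, 2) (Function('a')(L) = Mul(Add(L, 0), Pow(Add(L, L), -1)) = Mul(L, Pow(Mul(2, L), -1)) = Mul(L, Mul(Rational(1, 2), Pow(L, -1))) = Rational(1, 2))
Add(Mul(383, 268), Mul(-1, Add(67326, Function('a')(-365)))) = Add(Mul(383, 268), Mul(-1, Add(67326, Rational(1, 2)))) = Add(102644, Mul(-1, Rational(134653, 2))) = Add(102644, Rational(-134653, 2)) = Rational(70635, 2)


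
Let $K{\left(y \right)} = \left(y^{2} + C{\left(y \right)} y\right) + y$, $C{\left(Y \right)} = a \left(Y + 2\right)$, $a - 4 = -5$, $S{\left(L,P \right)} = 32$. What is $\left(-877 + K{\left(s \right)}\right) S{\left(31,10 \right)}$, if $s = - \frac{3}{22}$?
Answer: $- \frac{308656}{11} \approx -28060.0$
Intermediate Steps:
$s = - \frac{3}{22}$ ($s = \left(-3\right) \frac{1}{22} = - \frac{3}{22} \approx -0.13636$)
$a = -1$ ($a = 4 - 5 = -1$)
$C{\left(Y \right)} = -2 - Y$ ($C{\left(Y \right)} = - (Y + 2) = - (2 + Y) = -2 - Y$)
$K{\left(y \right)} = y + y^{2} + y \left(-2 - y\right)$ ($K{\left(y \right)} = \left(y^{2} + \left(-2 - y\right) y\right) + y = \left(y^{2} + y \left(-2 - y\right)\right) + y = y + y^{2} + y \left(-2 - y\right)$)
$\left(-877 + K{\left(s \right)}\right) S{\left(31,10 \right)} = \left(-877 - - \frac{3}{22}\right) 32 = \left(-877 + \frac{3}{22}\right) 32 = \left(- \frac{19291}{22}\right) 32 = - \frac{308656}{11}$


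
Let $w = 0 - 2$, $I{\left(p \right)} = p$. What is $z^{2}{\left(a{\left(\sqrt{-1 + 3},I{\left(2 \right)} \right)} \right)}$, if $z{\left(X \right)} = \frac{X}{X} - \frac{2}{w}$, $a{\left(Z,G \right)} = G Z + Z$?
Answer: $4$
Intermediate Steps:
$w = -2$ ($w = 0 - 2 = -2$)
$a{\left(Z,G \right)} = Z + G Z$
$z{\left(X \right)} = 2$ ($z{\left(X \right)} = \frac{X}{X} - \frac{2}{-2} = 1 - -1 = 1 + 1 = 2$)
$z^{2}{\left(a{\left(\sqrt{-1 + 3},I{\left(2 \right)} \right)} \right)} = 2^{2} = 4$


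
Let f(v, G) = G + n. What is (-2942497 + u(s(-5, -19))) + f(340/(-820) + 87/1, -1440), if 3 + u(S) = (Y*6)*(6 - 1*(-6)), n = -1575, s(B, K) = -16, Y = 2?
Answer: -2945371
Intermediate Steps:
u(S) = 141 (u(S) = -3 + (2*6)*(6 - 1*(-6)) = -3 + 12*(6 + 6) = -3 + 12*12 = -3 + 144 = 141)
f(v, G) = -1575 + G (f(v, G) = G - 1575 = -1575 + G)
(-2942497 + u(s(-5, -19))) + f(340/(-820) + 87/1, -1440) = (-2942497 + 141) + (-1575 - 1440) = -2942356 - 3015 = -2945371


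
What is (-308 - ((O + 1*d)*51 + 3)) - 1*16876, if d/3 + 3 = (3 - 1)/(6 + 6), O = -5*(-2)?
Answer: -34527/2 ≈ -17264.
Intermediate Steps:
O = 10
d = -17/2 (d = -9 + 3*((3 - 1)/(6 + 6)) = -9 + 3*(2/12) = -9 + 3*(2*(1/12)) = -9 + 3*(⅙) = -9 + ½ = -17/2 ≈ -8.5000)
(-308 - ((O + 1*d)*51 + 3)) - 1*16876 = (-308 - ((10 + 1*(-17/2))*51 + 3)) - 1*16876 = (-308 - ((10 - 17/2)*51 + 3)) - 16876 = (-308 - ((3/2)*51 + 3)) - 16876 = (-308 - (153/2 + 3)) - 16876 = (-308 - 1*159/2) - 16876 = (-308 - 159/2) - 16876 = -775/2 - 16876 = -34527/2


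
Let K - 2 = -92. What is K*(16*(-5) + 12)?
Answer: 6120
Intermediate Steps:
K = -90 (K = 2 - 92 = -90)
K*(16*(-5) + 12) = -90*(16*(-5) + 12) = -90*(-80 + 12) = -90*(-68) = 6120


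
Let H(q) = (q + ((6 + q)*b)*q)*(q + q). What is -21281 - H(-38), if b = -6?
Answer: -578665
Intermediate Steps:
H(q) = 2*q*(q + q*(-36 - 6*q)) (H(q) = (q + ((6 + q)*(-6))*q)*(q + q) = (q + (-36 - 6*q)*q)*(2*q) = (q + q*(-36 - 6*q))*(2*q) = 2*q*(q + q*(-36 - 6*q)))
-21281 - H(-38) = -21281 - (-38)²*(-70 - 12*(-38)) = -21281 - 1444*(-70 + 456) = -21281 - 1444*386 = -21281 - 1*557384 = -21281 - 557384 = -578665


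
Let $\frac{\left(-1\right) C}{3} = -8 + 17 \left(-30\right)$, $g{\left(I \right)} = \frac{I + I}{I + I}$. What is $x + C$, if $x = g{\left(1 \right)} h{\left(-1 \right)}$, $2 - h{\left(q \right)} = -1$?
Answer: $1557$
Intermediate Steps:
$h{\left(q \right)} = 3$ ($h{\left(q \right)} = 2 - -1 = 2 + 1 = 3$)
$g{\left(I \right)} = 1$ ($g{\left(I \right)} = \frac{2 I}{2 I} = 2 I \frac{1}{2 I} = 1$)
$C = 1554$ ($C = - 3 \left(-8 + 17 \left(-30\right)\right) = - 3 \left(-8 - 510\right) = \left(-3\right) \left(-518\right) = 1554$)
$x = 3$ ($x = 1 \cdot 3 = 3$)
$x + C = 3 + 1554 = 1557$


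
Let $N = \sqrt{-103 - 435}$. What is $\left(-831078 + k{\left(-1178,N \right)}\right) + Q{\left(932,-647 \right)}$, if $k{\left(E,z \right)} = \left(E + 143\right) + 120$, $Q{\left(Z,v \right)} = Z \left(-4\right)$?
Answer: $-835721$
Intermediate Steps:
$Q{\left(Z,v \right)} = - 4 Z$
$N = i \sqrt{538}$ ($N = \sqrt{-538} = i \sqrt{538} \approx 23.195 i$)
$k{\left(E,z \right)} = 263 + E$ ($k{\left(E,z \right)} = \left(143 + E\right) + 120 = 263 + E$)
$\left(-831078 + k{\left(-1178,N \right)}\right) + Q{\left(932,-647 \right)} = \left(-831078 + \left(263 - 1178\right)\right) - 3728 = \left(-831078 - 915\right) - 3728 = -831993 - 3728 = -835721$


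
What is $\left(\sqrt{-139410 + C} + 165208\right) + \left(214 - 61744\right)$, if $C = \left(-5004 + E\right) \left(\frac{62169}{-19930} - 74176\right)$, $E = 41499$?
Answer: $103678 + \frac{3 i \sqrt{4779357139966494}}{3986} \approx 1.0368 \cdot 10^{5} + 52032.0 i$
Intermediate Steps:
$C = - \frac{10790767507851}{3986}$ ($C = \left(-5004 + 41499\right) \left(\frac{62169}{-19930} - 74176\right) = 36495 \left(62169 \left(- \frac{1}{19930}\right) - 74176\right) = 36495 \left(- \frac{62169}{19930} - 74176\right) = 36495 \left(- \frac{1478389849}{19930}\right) = - \frac{10790767507851}{3986} \approx -2.7072 \cdot 10^{9}$)
$\left(\sqrt{-139410 + C} + 165208\right) + \left(214 - 61744\right) = \left(\sqrt{-139410 - \frac{10790767507851}{3986}} + 165208\right) + \left(214 - 61744\right) = \left(\sqrt{- \frac{10791323196111}{3986}} + 165208\right) + \left(214 - 61744\right) = \left(\frac{3 i \sqrt{4779357139966494}}{3986} + 165208\right) - 61530 = \left(165208 + \frac{3 i \sqrt{4779357139966494}}{3986}\right) - 61530 = 103678 + \frac{3 i \sqrt{4779357139966494}}{3986}$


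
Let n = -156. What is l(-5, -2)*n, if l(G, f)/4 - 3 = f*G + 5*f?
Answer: -1872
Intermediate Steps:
l(G, f) = 12 + 20*f + 4*G*f (l(G, f) = 12 + 4*(f*G + 5*f) = 12 + 4*(G*f + 5*f) = 12 + 4*(5*f + G*f) = 12 + (20*f + 4*G*f) = 12 + 20*f + 4*G*f)
l(-5, -2)*n = (12 + 20*(-2) + 4*(-5)*(-2))*(-156) = (12 - 40 + 40)*(-156) = 12*(-156) = -1872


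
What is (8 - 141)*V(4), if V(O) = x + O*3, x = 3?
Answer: -1995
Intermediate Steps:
V(O) = 3 + 3*O (V(O) = 3 + O*3 = 3 + 3*O)
(8 - 141)*V(4) = (8 - 141)*(3 + 3*4) = -133*(3 + 12) = -133*15 = -1995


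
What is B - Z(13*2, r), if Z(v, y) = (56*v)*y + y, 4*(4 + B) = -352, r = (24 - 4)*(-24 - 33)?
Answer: 1660888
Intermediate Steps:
r = -1140 (r = 20*(-57) = -1140)
B = -92 (B = -4 + (¼)*(-352) = -4 - 88 = -92)
Z(v, y) = y + 56*v*y (Z(v, y) = 56*v*y + y = y + 56*v*y)
B - Z(13*2, r) = -92 - (-1140)*(1 + 56*(13*2)) = -92 - (-1140)*(1 + 56*26) = -92 - (-1140)*(1 + 1456) = -92 - (-1140)*1457 = -92 - 1*(-1660980) = -92 + 1660980 = 1660888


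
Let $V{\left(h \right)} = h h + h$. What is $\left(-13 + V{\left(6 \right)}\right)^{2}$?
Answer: $841$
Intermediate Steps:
$V{\left(h \right)} = h + h^{2}$ ($V{\left(h \right)} = h^{2} + h = h + h^{2}$)
$\left(-13 + V{\left(6 \right)}\right)^{2} = \left(-13 + 6 \left(1 + 6\right)\right)^{2} = \left(-13 + 6 \cdot 7\right)^{2} = \left(-13 + 42\right)^{2} = 29^{2} = 841$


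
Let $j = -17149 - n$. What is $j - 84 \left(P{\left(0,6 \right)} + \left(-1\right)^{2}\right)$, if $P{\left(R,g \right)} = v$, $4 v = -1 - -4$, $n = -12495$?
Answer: $-4801$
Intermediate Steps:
$v = \frac{3}{4}$ ($v = \frac{-1 - -4}{4} = \frac{-1 + 4}{4} = \frac{1}{4} \cdot 3 = \frac{3}{4} \approx 0.75$)
$P{\left(R,g \right)} = \frac{3}{4}$
$j = -4654$ ($j = -17149 - -12495 = -17149 + 12495 = -4654$)
$j - 84 \left(P{\left(0,6 \right)} + \left(-1\right)^{2}\right) = -4654 - 84 \left(\frac{3}{4} + \left(-1\right)^{2}\right) = -4654 - 84 \left(\frac{3}{4} + 1\right) = -4654 - 84 \cdot \frac{7}{4} = -4654 - 147 = -4801$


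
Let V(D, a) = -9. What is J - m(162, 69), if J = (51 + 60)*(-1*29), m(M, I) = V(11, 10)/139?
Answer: -447432/139 ≈ -3218.9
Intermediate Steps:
m(M, I) = -9/139
J = -3219 (J = 111*(-29) = -3219)
J - m(162, 69) = -3219 - 1*(-9/139) = -3219 + 9/139 = -447432/139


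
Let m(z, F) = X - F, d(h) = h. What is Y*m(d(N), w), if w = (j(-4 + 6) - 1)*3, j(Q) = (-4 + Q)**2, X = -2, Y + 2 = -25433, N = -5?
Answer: 279785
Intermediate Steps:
Y = -25435 (Y = -2 - 25433 = -25435)
w = 9 (w = ((-4 + (-4 + 6))**2 - 1)*3 = ((-4 + 2)**2 - 1)*3 = ((-2)**2 - 1)*3 = (4 - 1)*3 = 3*3 = 9)
m(z, F) = -2 - F
Y*m(d(N), w) = -25435*(-2 - 1*9) = -25435*(-2 - 9) = -25435*(-11) = 279785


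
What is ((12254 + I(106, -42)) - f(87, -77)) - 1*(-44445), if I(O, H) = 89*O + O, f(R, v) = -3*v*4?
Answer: 65315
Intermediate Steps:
f(R, v) = -12*v
I(O, H) = 90*O
((12254 + I(106, -42)) - f(87, -77)) - 1*(-44445) = ((12254 + 90*106) - (-12)*(-77)) - 1*(-44445) = ((12254 + 9540) - 1*924) + 44445 = (21794 - 924) + 44445 = 20870 + 44445 = 65315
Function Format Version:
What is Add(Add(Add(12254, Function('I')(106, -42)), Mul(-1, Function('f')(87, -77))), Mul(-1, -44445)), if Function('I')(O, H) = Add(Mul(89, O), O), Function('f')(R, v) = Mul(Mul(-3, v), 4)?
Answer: 65315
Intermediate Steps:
Function('f')(R, v) = Mul(-12, v)
Function('I')(O, H) = Mul(90, O)
Add(Add(Add(12254, Function('I')(106, -42)), Mul(-1, Function('f')(87, -77))), Mul(-1, -44445)) = Add(Add(Add(12254, Mul(90, 106)), Mul(-1, Mul(-12, -77))), Mul(-1, -44445)) = Add(Add(Add(12254, 9540), Mul(-1, 924)), 44445) = Add(Add(21794, -924), 44445) = Add(20870, 44445) = 65315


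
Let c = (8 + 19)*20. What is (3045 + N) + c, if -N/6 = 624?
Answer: -159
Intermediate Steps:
N = -3744 (N = -6*624 = -3744)
c = 540 (c = 27*20 = 540)
(3045 + N) + c = (3045 - 3744) + 540 = -699 + 540 = -159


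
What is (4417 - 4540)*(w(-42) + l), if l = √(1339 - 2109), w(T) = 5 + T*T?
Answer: -217587 - 123*I*√770 ≈ -2.1759e+5 - 3413.1*I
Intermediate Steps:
w(T) = 5 + T²
l = I*√770 (l = √(-770) = I*√770 ≈ 27.749*I)
(4417 - 4540)*(w(-42) + l) = (4417 - 4540)*((5 + (-42)²) + I*√770) = -123*((5 + 1764) + I*√770) = -123*(1769 + I*√770) = -217587 - 123*I*√770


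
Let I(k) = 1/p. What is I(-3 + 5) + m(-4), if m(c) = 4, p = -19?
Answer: 75/19 ≈ 3.9474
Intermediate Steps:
I(k) = -1/19 (I(k) = 1/(-19) = -1/19)
I(-3 + 5) + m(-4) = -1/19 + 4 = 75/19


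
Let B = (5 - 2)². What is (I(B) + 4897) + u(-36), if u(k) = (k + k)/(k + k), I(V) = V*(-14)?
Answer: 4772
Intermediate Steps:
B = 9 (B = 3² = 9)
I(V) = -14*V
u(k) = 1 (u(k) = (2*k)/((2*k)) = (2*k)*(1/(2*k)) = 1)
(I(B) + 4897) + u(-36) = (-14*9 + 4897) + 1 = (-126 + 4897) + 1 = 4771 + 1 = 4772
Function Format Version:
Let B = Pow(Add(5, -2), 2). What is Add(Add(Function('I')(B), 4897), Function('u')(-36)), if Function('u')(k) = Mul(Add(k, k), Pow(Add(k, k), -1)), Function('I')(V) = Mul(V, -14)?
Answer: 4772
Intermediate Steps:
B = 9 (B = Pow(3, 2) = 9)
Function('I')(V) = Mul(-14, V)
Function('u')(k) = 1 (Function('u')(k) = Mul(Mul(2, k), Pow(Mul(2, k), -1)) = Mul(Mul(2, k), Mul(Rational(1, 2), Pow(k, -1))) = 1)
Add(Add(Function('I')(B), 4897), Function('u')(-36)) = Add(Add(Mul(-14, 9), 4897), 1) = Add(Add(-126, 4897), 1) = Add(4771, 1) = 4772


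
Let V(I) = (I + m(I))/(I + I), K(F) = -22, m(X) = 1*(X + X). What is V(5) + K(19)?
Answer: -41/2 ≈ -20.500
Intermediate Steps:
m(X) = 2*X (m(X) = 1*(2*X) = 2*X)
V(I) = 3/2 (V(I) = (I + 2*I)/(I + I) = (3*I)/((2*I)) = (3*I)*(1/(2*I)) = 3/2)
V(5) + K(19) = 3/2 - 22 = -41/2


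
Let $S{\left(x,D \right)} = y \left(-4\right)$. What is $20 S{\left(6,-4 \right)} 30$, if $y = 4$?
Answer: $-9600$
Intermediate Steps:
$S{\left(x,D \right)} = -16$ ($S{\left(x,D \right)} = 4 \left(-4\right) = -16$)
$20 S{\left(6,-4 \right)} 30 = 20 \left(-16\right) 30 = \left(-320\right) 30 = -9600$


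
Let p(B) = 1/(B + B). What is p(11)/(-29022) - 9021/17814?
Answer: -959963663/1895658996 ≈ -0.50640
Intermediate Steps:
p(B) = 1/(2*B)
p(11)/(-29022) - 9021/17814 = ((½)/11)/(-29022) - 9021/17814 = ((½)*(1/11))*(-1/29022) - 9021*1/17814 = (1/22)*(-1/29022) - 3007/5938 = -1/638484 - 3007/5938 = -959963663/1895658996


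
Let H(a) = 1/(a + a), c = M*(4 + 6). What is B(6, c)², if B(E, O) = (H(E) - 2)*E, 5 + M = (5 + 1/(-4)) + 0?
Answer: 529/4 ≈ 132.25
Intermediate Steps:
M = -¼ (M = -5 + ((5 + 1/(-4)) + 0) = -5 + ((5 - ¼) + 0) = -5 + (19/4 + 0) = -5 + 19/4 = -¼ ≈ -0.25000)
c = -5/2 (c = -(4 + 6)/4 = -¼*10 = -5/2 ≈ -2.5000)
H(a) = 1/(2*a)
B(E, O) = E*(-2 + 1/(2*E)) (B(E, O) = (1/(2*E) - 2)*E = (-2 + 1/(2*E))*E = E*(-2 + 1/(2*E)))
B(6, c)² = (½ - 2*6)² = (½ - 12)² = (-23/2)² = 529/4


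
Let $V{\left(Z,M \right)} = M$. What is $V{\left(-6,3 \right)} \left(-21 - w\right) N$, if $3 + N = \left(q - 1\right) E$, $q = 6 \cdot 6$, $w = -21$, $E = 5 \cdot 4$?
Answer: $0$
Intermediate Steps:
$E = 20$
$q = 36$
$N = 697$ ($N = -3 + \left(36 - 1\right) 20 = -3 + 35 \cdot 20 = -3 + 700 = 697$)
$V{\left(-6,3 \right)} \left(-21 - w\right) N = 3 \left(-21 - -21\right) 697 = 3 \left(-21 + 21\right) 697 = 3 \cdot 0 \cdot 697 = 0 \cdot 697 = 0$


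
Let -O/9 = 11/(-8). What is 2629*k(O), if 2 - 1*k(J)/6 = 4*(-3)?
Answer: 220836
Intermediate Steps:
O = 99/8 (O = -99/(-8) = -99*(-1)/8 = -9*(-11/8) = 99/8 ≈ 12.375)
k(J) = 84 (k(J) = 12 - 24*(-3) = 12 - 6*(-12) = 12 + 72 = 84)
2629*k(O) = 2629*84 = 220836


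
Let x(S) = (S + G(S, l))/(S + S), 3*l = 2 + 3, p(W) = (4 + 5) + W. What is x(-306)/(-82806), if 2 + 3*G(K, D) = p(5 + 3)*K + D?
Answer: -18361/456095448 ≈ -4.0257e-5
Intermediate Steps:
p(W) = 9 + W
l = 5/3 (l = (2 + 3)/3 = (1/3)*5 = 5/3 ≈ 1.6667)
G(K, D) = -2/3 + D/3 + 17*K/3 (G(K, D) = -2/3 + ((9 + (5 + 3))*K + D)/3 = -2/3 + ((9 + 8)*K + D)/3 = -2/3 + (17*K + D)/3 = -2/3 + (D + 17*K)/3 = -2/3 + (D/3 + 17*K/3) = -2/3 + D/3 + 17*K/3)
x(S) = (-1/9 + 20*S/3)/(2*S) (x(S) = (S + (-2/3 + (1/3)*(5/3) + 17*S/3))/(S + S) = (S + (-2/3 + 5/9 + 17*S/3))/((2*S)) = (S + (-1/9 + 17*S/3))*(1/(2*S)) = (-1/9 + 20*S/3)*(1/(2*S)) = (-1/9 + 20*S/3)/(2*S))
x(-306)/(-82806) = ((1/18)*(-1 + 60*(-306))/(-306))/(-82806) = ((1/18)*(-1/306)*(-1 - 18360))*(-1/82806) = ((1/18)*(-1/306)*(-18361))*(-1/82806) = (18361/5508)*(-1/82806) = -18361/456095448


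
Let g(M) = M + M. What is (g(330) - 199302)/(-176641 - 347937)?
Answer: 99321/262289 ≈ 0.37867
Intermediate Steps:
g(M) = 2*M
(g(330) - 199302)/(-176641 - 347937) = (2*330 - 199302)/(-176641 - 347937) = (660 - 199302)/(-524578) = -198642*(-1/524578) = 99321/262289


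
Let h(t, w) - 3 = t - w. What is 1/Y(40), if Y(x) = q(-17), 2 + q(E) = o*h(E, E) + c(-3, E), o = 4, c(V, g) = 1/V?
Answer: 3/29 ≈ 0.10345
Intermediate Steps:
c(V, g) = 1/V
h(t, w) = 3 + t - w (h(t, w) = 3 + (t - w) = 3 + t - w)
q(E) = 29/3 (q(E) = -2 + (4*(3 + E - E) + 1/(-3)) = -2 + (4*3 - ⅓) = -2 + (12 - ⅓) = -2 + 35/3 = 29/3)
Y(x) = 29/3
1/Y(40) = 1/(29/3) = 3/29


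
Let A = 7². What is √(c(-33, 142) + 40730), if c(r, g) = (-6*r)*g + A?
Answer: 3*√7655 ≈ 262.48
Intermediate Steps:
A = 49
c(r, g) = 49 - 6*g*r (c(r, g) = (-6*r)*g + 49 = -6*g*r + 49 = 49 - 6*g*r)
√(c(-33, 142) + 40730) = √((49 - 6*142*(-33)) + 40730) = √((49 + 28116) + 40730) = √(28165 + 40730) = √68895 = 3*√7655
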